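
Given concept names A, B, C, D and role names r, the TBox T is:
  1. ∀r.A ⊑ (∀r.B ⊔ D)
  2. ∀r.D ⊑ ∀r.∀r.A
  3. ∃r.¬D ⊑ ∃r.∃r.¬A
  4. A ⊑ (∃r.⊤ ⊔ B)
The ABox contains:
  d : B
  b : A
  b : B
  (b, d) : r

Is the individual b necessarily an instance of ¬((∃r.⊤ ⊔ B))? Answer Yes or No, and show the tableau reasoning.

1. b : ¬((∃r.⊤ ⊔ B))?  L(b) = {A, B} ∪ {(∃r.⊤ ⊔ B)}
   open: L(b) ⊇ {A, B, ∃r.¬A, ∃r.¬D, ∃r.∃r.¬A} (+ ∃-successors) — b ∉ ¬((∃r.⊤ ⊔ B)) possible
2. Hence b : ¬((∃r.⊤ ⊔ B)): not entailed.

No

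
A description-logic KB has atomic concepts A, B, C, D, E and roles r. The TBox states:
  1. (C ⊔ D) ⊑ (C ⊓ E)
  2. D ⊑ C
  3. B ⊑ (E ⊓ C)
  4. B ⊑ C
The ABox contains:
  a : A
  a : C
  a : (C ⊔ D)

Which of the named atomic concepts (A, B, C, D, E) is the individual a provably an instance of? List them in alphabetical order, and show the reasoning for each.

1. a : A?  L(a) = {A, C, (C ⊔ D)} ∪ {¬A}
   clash {A, ¬A} at a — a ∈ A
2. a : B?  L(a) = {A, C, (C ⊔ D)} ∪ {¬B}
   apply at a: (C ⊔ D)⊑(C ⊓ E)
   open: L(a) ⊇ {A, C, E, ¬B} — a ∉ B possible
3. a : C?  L(a) = {A, C, (C ⊔ D)} ∪ {¬C}
   clash {C, ¬C} at a — a ∈ C
4. a : D?  L(a) = {A, C, (C ⊔ D)} ∪ {¬D}
   apply at a: (C ⊔ D)⊑(C ⊓ E)
   open: L(a) ⊇ {A, C, E, ¬B, ¬D} — a ∉ D possible
5. a : E?  L(a) = {A, C, (C ⊔ D)} ∪ {¬E}
   clash {E, ¬E} at a — a ∈ E
6. Entailed for a: {A, C, E}

{A, C, E}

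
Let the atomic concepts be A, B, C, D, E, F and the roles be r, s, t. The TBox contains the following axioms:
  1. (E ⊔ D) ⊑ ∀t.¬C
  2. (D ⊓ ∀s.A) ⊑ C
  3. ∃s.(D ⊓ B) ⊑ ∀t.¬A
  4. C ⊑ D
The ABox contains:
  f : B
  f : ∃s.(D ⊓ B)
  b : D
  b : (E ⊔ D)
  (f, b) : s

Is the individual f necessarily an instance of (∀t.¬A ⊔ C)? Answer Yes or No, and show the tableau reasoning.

1. f : (∀t.¬A ⊔ C)?  L(f) = {B, ∃s.(D ⊓ B)} ∪ {(∃t.A ⊓ ¬C)}
   clash {C, ¬C} at f — f ∈ (∀t.¬A ⊔ C)
2. Hence f : (∀t.¬A ⊔ C): entailed.

Yes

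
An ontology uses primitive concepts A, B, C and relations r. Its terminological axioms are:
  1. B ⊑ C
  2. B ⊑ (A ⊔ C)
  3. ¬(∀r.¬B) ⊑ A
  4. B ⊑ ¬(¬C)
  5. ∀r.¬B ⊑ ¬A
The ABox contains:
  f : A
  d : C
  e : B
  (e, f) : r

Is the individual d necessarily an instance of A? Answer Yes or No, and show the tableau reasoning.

1. d : A?  L(d) = {C} ∪ {¬A}
   open: L(d) ⊇ {C, ¬A, ¬B, ∀r.¬B} — d ∉ A possible
2. Hence d : A: not entailed.

No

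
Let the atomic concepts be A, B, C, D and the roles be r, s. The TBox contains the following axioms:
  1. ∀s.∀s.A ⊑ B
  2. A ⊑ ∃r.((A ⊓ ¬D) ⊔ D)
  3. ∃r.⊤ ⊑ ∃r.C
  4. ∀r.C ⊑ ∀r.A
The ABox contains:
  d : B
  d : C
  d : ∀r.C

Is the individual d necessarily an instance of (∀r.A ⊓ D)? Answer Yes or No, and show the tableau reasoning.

No

1. d : (∀r.A ⊓ D)?  L(d) = {B, C, ∀r.C} ∪ {(∃r.¬A ⊔ ¬D)}
   apply at d: ∀r.C⊑∀r.A
   open: L(d) ⊇ {B, C, ¬A, ¬D, ∀r.A, …} — d ∉ (∀r.A ⊓ D) possible
2. Hence d : (∀r.A ⊓ D): not entailed.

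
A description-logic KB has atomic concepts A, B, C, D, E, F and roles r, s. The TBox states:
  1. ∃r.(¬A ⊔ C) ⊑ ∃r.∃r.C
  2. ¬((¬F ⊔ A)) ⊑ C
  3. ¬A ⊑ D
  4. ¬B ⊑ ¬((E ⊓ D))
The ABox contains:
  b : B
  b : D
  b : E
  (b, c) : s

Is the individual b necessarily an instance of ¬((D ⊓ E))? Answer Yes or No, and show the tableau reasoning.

1. b : ¬((D ⊓ E))?  L(b) = {B, D, E} ∪ {(D ⊓ E)}
   open: L(b) ⊇ {B, D, E, ¬F, ∀r.(A ⊓ ¬C)} — b ∉ ¬((D ⊓ E)) possible
2. Hence b : ¬((D ⊓ E)): not entailed.

No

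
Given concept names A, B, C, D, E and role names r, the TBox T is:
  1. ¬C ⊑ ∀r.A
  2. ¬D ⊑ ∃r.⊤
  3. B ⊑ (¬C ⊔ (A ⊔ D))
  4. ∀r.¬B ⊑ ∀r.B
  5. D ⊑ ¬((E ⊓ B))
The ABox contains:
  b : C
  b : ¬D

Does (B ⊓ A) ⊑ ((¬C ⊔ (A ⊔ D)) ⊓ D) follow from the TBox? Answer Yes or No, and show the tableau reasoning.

1. (B ⊓ A) ⊑ ((¬C ⊔ (A ⊔ D)) ⊓ D)  ⇔  ((B ⊓ A) ⊓ ((C ⊓ (¬A ⊓ ¬D)) ⊔ ¬D)) unsat w.r.t. T
   apply at x₀: B⊑(¬C ⊔ (A ⊔ D))
   open: L(x₀) ⊇ {A, B, C, ¬D, ∃r.B, …} (+ ∃-successors)
2. Hence (B ⊓ A) ⊑ ((¬C ⊔ (A ⊔ D)) ⊓ D): not entailed.

No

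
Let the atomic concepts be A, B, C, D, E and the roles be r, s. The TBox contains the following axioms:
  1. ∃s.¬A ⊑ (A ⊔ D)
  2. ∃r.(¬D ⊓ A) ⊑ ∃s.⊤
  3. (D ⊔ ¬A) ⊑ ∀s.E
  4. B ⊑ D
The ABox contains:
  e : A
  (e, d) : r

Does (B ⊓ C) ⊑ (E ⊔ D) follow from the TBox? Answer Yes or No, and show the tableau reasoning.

1. (B ⊓ C) ⊑ (E ⊔ D)  ⇔  ((B ⊓ C) ⊓ (¬E ⊓ ¬D)) unsat w.r.t. T
   all branches close; clash {D, ¬D} at x₀
2. Hence (B ⊓ C) ⊑ (E ⊔ D): entailed.

Yes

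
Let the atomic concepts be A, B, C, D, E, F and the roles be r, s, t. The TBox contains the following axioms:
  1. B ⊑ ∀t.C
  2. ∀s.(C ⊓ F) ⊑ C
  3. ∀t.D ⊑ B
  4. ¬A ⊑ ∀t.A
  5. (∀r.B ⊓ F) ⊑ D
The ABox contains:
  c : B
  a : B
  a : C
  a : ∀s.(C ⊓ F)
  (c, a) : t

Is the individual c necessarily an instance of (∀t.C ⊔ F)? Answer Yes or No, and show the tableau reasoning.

Yes

1. c : (∀t.C ⊔ F)?  L(c) = {B} ∪ {(∃t.¬C ⊓ ¬F)}
   clash {C, ¬C} at an ∃-successor — c ∈ (∀t.C ⊔ F)
2. Hence c : (∀t.C ⊔ F): entailed.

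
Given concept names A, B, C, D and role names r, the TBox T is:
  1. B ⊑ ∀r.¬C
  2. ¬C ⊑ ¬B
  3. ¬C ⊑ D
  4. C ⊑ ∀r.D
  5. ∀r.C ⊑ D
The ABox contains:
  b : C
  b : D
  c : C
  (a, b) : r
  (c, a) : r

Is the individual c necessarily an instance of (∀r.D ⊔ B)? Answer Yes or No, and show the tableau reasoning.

1. c : (∀r.D ⊔ B)?  L(c) = {C} ∪ {(∃r.¬D ⊓ ¬B)}
   clash {D, ¬D} at an ∃-successor — c ∈ (∀r.D ⊔ B)
2. Hence c : (∀r.D ⊔ B): entailed.

Yes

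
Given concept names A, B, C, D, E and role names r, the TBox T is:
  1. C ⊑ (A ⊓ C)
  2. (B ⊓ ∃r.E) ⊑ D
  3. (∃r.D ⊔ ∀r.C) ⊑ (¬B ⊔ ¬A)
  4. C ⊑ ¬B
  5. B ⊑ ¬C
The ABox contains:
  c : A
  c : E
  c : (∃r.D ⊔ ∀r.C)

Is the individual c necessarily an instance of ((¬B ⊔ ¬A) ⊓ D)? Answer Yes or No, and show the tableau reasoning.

No

1. c : ((¬B ⊔ ¬A) ⊓ D)?  L(c) = {A, E, (∃r.D ⊔ ∀r.C)} ∪ {((B ⊓ A) ⊔ ¬D)}
   apply at c: (∃r.D ⊔ ∀r.C)⊑(¬B ⊔ ¬A)
   open: L(c) ⊇ {A, E, ¬B, ¬C, ¬D, …} (+ ∃-successors) — c ∉ ((¬B ⊔ ¬A) ⊓ D) possible
2. Hence c : ((¬B ⊔ ¬A) ⊓ D): not entailed.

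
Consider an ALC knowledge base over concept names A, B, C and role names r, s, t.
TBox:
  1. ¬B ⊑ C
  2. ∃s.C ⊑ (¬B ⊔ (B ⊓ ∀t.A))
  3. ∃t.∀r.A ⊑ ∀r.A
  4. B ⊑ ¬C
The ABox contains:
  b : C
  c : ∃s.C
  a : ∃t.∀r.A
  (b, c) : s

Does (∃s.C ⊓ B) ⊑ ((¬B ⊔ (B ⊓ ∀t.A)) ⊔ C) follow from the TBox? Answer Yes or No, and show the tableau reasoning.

Yes

1. (∃s.C ⊓ B) ⊑ ((¬B ⊔ (B ⊓ ∀t.A)) ⊔ C)  ⇔  ((∃s.C ⊓ B) ⊓ ((B ⊓ (¬B ⊔ ∃t.¬A)) ⊓ ¬C)) unsat w.r.t. T
   all branches close; clash {A, ¬A} at an ∃-successor
2. Hence (∃s.C ⊓ B) ⊑ ((¬B ⊔ (B ⊓ ∀t.A)) ⊔ C): entailed.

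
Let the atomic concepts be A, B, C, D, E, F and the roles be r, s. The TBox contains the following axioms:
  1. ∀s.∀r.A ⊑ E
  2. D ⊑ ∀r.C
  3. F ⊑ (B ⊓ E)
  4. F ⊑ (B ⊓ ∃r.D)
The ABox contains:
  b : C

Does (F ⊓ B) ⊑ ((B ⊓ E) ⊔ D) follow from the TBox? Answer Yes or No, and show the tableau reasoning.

1. (F ⊓ B) ⊑ ((B ⊓ E) ⊔ D)  ⇔  ((F ⊓ B) ⊓ ((¬B ⊔ ¬E) ⊓ ¬D)) unsat w.r.t. T
   all branches close; clash {E, ¬E} at x₀
2. Hence (F ⊓ B) ⊑ ((B ⊓ E) ⊔ D): entailed.

Yes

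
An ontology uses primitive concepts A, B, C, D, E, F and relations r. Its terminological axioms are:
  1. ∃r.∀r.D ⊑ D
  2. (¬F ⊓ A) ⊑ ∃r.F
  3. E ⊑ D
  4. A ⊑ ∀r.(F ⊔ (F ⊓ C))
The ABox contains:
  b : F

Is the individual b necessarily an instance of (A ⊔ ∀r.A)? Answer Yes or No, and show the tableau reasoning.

No

1. b : (A ⊔ ∀r.A)?  L(b) = {F} ∪ {(¬A ⊓ ∃r.¬A)}
   open: L(b) ⊇ {F, ¬A, ¬E, ∀r.∃r.¬D, ∃r.¬A} (+ ∃-successors) — b ∉ (A ⊔ ∀r.A) possible
2. Hence b : (A ⊔ ∀r.A): not entailed.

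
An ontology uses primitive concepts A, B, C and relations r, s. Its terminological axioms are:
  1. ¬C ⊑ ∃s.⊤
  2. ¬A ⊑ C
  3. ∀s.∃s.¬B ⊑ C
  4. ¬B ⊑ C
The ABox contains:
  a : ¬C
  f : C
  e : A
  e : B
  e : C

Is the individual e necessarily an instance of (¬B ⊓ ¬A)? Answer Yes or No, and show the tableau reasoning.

1. e : (¬B ⊓ ¬A)?  L(e) = {A, B, C} ∪ {(B ⊔ A)}
   open: L(e) ⊇ {A, B, C} — e ∉ (¬B ⊓ ¬A) possible
2. Hence e : (¬B ⊓ ¬A): not entailed.

No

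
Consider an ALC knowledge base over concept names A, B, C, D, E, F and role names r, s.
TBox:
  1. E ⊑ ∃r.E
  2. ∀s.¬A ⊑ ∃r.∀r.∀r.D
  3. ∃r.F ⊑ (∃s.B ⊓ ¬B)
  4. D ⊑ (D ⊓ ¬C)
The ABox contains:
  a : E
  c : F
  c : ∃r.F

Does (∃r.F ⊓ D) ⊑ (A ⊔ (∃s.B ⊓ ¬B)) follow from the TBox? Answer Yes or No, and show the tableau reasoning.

Yes

1. (∃r.F ⊓ D) ⊑ (A ⊔ (∃s.B ⊓ ¬B))  ⇔  ((∃r.F ⊓ D) ⊓ (¬A ⊓ (∀s.¬B ⊔ B))) unsat w.r.t. T
   all branches close; clash {B, ¬B} at x₀
2. Hence (∃r.F ⊓ D) ⊑ (A ⊔ (∃s.B ⊓ ¬B)): entailed.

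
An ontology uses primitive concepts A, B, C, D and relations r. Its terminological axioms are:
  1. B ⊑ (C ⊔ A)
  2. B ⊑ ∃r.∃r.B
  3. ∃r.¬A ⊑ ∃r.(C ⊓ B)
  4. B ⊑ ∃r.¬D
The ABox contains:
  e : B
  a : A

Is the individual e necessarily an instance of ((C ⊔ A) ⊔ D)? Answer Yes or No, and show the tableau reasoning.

Yes

1. e : ((C ⊔ A) ⊔ D)?  L(e) = {B} ∪ {((¬C ⊓ ¬A) ⊓ ¬D)}
   clash {A, ¬A} at e — e ∈ ((C ⊔ A) ⊔ D)
2. Hence e : ((C ⊔ A) ⊔ D): entailed.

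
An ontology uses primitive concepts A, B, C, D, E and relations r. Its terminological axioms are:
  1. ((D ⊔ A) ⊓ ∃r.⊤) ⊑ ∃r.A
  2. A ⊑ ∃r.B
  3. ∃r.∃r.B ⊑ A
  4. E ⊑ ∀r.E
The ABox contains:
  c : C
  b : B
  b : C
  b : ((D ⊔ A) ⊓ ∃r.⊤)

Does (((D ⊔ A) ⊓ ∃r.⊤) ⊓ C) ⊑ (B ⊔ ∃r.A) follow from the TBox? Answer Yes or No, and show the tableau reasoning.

Yes

1. (((D ⊔ A) ⊓ ∃r.⊤) ⊓ C) ⊑ (B ⊔ ∃r.A)  ⇔  ((((D ⊔ A) ⊓ ∃r.⊤) ⊓ C) ⊓ (¬B ⊓ ∀r.¬A)) unsat w.r.t. T
   all branches close; clash {A, ¬A} at an ∃-successor
2. Hence (((D ⊔ A) ⊓ ∃r.⊤) ⊓ C) ⊑ (B ⊔ ∃r.A): entailed.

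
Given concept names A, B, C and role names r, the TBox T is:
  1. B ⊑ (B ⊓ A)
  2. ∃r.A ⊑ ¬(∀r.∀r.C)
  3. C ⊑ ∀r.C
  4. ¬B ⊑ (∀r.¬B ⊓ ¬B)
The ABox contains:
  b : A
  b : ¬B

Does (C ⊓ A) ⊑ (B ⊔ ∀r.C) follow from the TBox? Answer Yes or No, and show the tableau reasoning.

1. (C ⊓ A) ⊑ (B ⊔ ∀r.C)  ⇔  ((C ⊓ A) ⊓ (¬B ⊓ ∃r.¬C)) unsat w.r.t. T
   all branches close; clash {C, ¬C} at an ∃-successor
2. Hence (C ⊓ A) ⊑ (B ⊔ ∀r.C): entailed.

Yes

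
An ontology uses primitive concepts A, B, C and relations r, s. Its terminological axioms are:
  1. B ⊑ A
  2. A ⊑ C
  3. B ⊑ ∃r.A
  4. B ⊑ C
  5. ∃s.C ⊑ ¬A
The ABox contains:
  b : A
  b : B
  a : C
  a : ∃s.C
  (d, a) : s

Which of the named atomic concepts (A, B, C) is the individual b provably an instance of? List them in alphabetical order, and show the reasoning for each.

1. b : A?  L(b) = {A, B} ∪ {¬A}
   clash {A, ¬A} at b — b ∈ A
2. b : B?  L(b) = {A, B} ∪ {¬B}
   clash {B, ¬B} at b — b ∈ B
3. b : C?  L(b) = {A, B} ∪ {¬C}
   clash {C, ¬C} at b — b ∈ C
4. Entailed for b: {A, B, C}

{A, B, C}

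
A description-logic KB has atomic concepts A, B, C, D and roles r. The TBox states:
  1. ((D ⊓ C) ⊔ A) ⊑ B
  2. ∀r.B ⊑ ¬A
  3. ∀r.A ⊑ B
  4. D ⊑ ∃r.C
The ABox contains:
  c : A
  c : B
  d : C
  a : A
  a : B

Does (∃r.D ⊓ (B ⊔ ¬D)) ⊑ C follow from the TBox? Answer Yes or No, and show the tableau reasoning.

1. (∃r.D ⊓ (B ⊔ ¬D)) ⊑ C  ⇔  ((∃r.D ⊓ (B ⊔ ¬D)) ⊓ ¬C) unsat w.r.t. T
   open: L(x₀) ⊇ {B, ¬C, ¬D, ∃r.D, ∃r.¬B} (+ ∃-successors)
2. Hence (∃r.D ⊓ (B ⊔ ¬D)) ⊑ C: not entailed.

No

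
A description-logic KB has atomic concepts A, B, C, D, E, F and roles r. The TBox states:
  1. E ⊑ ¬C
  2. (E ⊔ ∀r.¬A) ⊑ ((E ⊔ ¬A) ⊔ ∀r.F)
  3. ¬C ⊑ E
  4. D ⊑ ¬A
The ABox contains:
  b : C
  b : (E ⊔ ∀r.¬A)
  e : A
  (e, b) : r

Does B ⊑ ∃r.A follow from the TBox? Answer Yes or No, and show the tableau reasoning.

1. B ⊑ ∃r.A  ⇔  (B ⊓ ∀r.¬A) unsat w.r.t. T
   open: L(x₀) ⊇ {B, C, ¬A, ¬D, ¬E, …}
2. Hence B ⊑ ∃r.A: not entailed.

No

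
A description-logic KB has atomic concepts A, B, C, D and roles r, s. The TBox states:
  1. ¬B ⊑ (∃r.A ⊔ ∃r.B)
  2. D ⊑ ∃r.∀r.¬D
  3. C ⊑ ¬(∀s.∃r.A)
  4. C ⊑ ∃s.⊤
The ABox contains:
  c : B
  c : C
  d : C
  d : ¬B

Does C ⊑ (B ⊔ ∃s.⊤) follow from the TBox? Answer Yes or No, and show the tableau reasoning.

Yes

1. C ⊑ (B ⊔ ∃s.⊤)  ⇔  (C ⊓ (¬B ⊓ ∀s.⊥)) unsat w.r.t. T
   all branches close; clash ⊥ at an ∃-successor
2. Hence C ⊑ (B ⊔ ∃s.⊤): entailed.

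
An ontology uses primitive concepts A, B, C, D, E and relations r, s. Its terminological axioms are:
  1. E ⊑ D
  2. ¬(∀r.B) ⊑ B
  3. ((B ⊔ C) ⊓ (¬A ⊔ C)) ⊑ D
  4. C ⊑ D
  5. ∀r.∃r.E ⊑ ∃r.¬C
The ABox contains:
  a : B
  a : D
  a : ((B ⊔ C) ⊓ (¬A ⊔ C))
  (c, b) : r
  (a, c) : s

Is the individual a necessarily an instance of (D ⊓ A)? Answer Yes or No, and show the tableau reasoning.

No

1. a : (D ⊓ A)?  L(a) = {B, D, ((B ⊔ C) ⊓ (¬A ⊔ C))} ∪ {(¬D ⊔ ¬A)}
   open: L(a) ⊇ {B, D, ¬A, ∃r.∀r.¬E} (+ ∃-successors) — a ∉ (D ⊓ A) possible
2. Hence a : (D ⊓ A): not entailed.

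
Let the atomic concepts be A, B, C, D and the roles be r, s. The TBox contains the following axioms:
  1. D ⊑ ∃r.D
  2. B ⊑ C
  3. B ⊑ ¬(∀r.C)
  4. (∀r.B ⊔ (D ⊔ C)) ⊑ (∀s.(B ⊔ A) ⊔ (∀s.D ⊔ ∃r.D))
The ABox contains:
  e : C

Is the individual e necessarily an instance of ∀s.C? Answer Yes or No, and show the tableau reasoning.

No

1. e : ∀s.C?  L(e) = {C} ∪ {∃s.¬C}
   open: L(e) ⊇ {C, ¬B, ¬D, ∀s.(B ⊔ A), ∃s.¬C} (+ ∃-successors) — e ∉ ∀s.C possible
2. Hence e : ∀s.C: not entailed.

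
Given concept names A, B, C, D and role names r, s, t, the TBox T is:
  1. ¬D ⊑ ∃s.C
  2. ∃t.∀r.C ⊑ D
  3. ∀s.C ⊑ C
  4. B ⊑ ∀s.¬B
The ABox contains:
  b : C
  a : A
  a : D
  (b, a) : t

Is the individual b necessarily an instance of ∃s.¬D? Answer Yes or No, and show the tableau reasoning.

No

1. b : ∃s.¬D?  L(b) = {C} ∪ {∀s.D}
   open: L(b) ⊇ {C, D, ¬B, ∀s.D} — b ∉ ∃s.¬D possible
2. Hence b : ∃s.¬D: not entailed.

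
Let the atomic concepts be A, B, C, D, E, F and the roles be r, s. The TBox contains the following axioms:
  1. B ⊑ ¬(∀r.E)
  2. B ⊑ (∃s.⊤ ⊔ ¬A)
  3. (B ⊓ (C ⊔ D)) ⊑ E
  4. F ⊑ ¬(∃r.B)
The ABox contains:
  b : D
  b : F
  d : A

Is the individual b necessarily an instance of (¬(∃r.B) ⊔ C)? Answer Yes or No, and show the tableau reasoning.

Yes

1. b : (¬(∃r.B) ⊔ C)?  L(b) = {D, F} ∪ {(∃r.B ⊓ ¬C)}
   clash {B, ¬B} at an ∃-successor — b ∈ (¬(∃r.B) ⊔ C)
2. Hence b : (¬(∃r.B) ⊔ C): entailed.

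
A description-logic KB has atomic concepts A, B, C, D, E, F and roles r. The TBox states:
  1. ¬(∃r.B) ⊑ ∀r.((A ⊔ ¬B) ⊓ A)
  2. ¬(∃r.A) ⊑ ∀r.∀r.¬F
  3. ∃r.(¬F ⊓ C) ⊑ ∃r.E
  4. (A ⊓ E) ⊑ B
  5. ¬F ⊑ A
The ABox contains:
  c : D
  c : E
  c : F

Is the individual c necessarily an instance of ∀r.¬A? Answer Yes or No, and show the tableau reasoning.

No

1. c : ∀r.¬A?  L(c) = {D, E, F} ∪ {∃r.A}
   open: L(c) ⊇ {D, E, F, ¬A, ∀r.(F ⊔ ¬C), …} (+ ∃-successors) — c ∉ ∀r.¬A possible
2. Hence c : ∀r.¬A: not entailed.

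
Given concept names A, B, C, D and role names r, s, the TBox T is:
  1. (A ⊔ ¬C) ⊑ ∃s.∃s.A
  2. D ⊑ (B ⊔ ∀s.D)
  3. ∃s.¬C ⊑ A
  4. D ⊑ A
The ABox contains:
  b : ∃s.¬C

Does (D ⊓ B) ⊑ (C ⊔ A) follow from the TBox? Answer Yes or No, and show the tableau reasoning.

1. (D ⊓ B) ⊑ (C ⊔ A)  ⇔  ((D ⊓ B) ⊓ (¬C ⊓ ¬A)) unsat w.r.t. T
   all branches close; clash {A, ¬A} at x₀
2. Hence (D ⊓ B) ⊑ (C ⊔ A): entailed.

Yes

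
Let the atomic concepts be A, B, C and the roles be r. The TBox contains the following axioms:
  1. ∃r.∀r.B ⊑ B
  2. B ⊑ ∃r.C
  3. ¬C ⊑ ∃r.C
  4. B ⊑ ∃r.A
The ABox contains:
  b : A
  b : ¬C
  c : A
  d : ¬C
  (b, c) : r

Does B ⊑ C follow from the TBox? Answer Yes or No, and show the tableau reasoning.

1. B ⊑ C  ⇔  (B ⊓ ¬C) unsat w.r.t. T
   apply at x₀: B⊑∃r.C; ¬C⊑∃r.C; B⊑∃r.A
   open: L(x₀) ⊇ {B, ¬C, ∃r.A, ∃r.C} (+ ∃-successors)
2. Hence B ⊑ C: not entailed.

No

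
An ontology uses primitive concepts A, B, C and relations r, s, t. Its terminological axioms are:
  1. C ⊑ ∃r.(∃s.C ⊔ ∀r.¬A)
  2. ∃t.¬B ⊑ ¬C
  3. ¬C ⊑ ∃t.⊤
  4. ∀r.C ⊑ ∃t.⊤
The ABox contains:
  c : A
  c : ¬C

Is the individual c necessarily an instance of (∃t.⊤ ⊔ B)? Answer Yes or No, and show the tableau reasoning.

1. c : (∃t.⊤ ⊔ B)?  L(c) = {A, ¬C} ∪ {(∀t.⊥ ⊓ ¬B)}
   clash ⊥ at an ∃-successor — c ∈ (∃t.⊤ ⊔ B)
2. Hence c : (∃t.⊤ ⊔ B): entailed.

Yes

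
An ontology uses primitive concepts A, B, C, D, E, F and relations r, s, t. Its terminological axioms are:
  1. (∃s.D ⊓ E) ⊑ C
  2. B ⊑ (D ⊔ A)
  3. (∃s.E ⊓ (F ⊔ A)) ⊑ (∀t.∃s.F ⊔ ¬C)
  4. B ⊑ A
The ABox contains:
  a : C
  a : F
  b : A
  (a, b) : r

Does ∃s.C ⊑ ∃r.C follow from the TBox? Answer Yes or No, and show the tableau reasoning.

1. ∃s.C ⊑ ∃r.C  ⇔  (∃s.C ⊓ ∀r.¬C) unsat w.r.t. T
   open: L(x₀) ⊇ {¬B, ∀r.¬C, ∀s.¬D, ∀s.¬E, ∃s.C} (+ ∃-successors)
2. Hence ∃s.C ⊑ ∃r.C: not entailed.

No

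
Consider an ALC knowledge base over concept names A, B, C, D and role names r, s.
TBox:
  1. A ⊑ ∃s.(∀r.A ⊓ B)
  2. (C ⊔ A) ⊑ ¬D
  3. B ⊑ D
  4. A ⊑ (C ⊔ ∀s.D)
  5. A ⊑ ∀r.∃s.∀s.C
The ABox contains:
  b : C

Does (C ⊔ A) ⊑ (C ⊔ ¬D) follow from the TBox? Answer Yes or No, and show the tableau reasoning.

Yes

1. (C ⊔ A) ⊑ (C ⊔ ¬D)  ⇔  ((C ⊔ A) ⊓ (¬C ⊓ D)) unsat w.r.t. T
   all branches close; clash {D, ¬D} at x₀
2. Hence (C ⊔ A) ⊑ (C ⊔ ¬D): entailed.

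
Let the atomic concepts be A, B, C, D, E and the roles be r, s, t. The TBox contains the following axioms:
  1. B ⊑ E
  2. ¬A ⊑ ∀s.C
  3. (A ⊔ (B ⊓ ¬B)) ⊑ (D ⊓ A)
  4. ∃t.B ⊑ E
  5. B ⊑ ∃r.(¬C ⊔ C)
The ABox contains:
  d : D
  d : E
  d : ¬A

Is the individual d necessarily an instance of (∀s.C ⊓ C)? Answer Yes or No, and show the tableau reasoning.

No

1. d : (∀s.C ⊓ C)?  L(d) = {D, E, ¬A} ∪ {(∃s.¬C ⊔ ¬C)}
   apply at d: ¬A⊑∀s.C
   open: L(d) ⊇ {D, E, ¬A, ¬B, ¬C, …} — d ∉ (∀s.C ⊓ C) possible
2. Hence d : (∀s.C ⊓ C): not entailed.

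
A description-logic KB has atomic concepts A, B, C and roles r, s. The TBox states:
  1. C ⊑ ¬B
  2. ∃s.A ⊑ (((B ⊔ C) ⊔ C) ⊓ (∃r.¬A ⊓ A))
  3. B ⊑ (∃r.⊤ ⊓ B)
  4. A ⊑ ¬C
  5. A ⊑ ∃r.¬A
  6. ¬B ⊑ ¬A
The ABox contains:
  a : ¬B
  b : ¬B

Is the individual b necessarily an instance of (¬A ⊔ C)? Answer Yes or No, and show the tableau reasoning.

1. b : (¬A ⊔ C)?  L(b) = {¬B} ∪ {(A ⊓ ¬C)}
   clash {A, ¬A} at b — b ∈ (¬A ⊔ C)
2. Hence b : (¬A ⊔ C): entailed.

Yes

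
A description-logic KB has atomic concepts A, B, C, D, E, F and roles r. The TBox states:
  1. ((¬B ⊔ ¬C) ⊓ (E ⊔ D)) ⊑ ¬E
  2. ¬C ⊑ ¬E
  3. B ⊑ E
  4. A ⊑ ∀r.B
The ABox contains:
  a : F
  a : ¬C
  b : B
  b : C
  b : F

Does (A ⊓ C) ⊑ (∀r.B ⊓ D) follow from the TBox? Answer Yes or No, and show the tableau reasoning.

1. (A ⊓ C) ⊑ (∀r.B ⊓ D)  ⇔  ((A ⊓ C) ⊓ (∃r.¬B ⊔ ¬D)) unsat w.r.t. T
   apply at x₀: A⊑∀r.B
   open: L(x₀) ⊇ {A, C, ¬B, ¬D, ¬E, …}
2. Hence (A ⊓ C) ⊑ (∀r.B ⊓ D): not entailed.

No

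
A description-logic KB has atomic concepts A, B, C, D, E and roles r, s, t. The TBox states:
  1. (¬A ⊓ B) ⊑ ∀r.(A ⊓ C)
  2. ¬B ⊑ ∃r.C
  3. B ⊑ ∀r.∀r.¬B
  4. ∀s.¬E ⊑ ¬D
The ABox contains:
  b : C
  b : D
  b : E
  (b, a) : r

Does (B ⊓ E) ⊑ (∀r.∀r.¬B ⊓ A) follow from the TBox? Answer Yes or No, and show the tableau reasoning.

1. (B ⊓ E) ⊑ (∀r.∀r.¬B ⊓ A)  ⇔  ((B ⊓ E) ⊓ (∃r.∃r.B ⊔ ¬A)) unsat w.r.t. T
   apply at x₀: B⊑∀r.∀r.¬B
   open: L(x₀) ⊇ {B, E, ¬A, ∀r.(A ⊓ C), ∀r.∀r.¬B, …} (+ ∃-successors)
2. Hence (B ⊓ E) ⊑ (∀r.∀r.¬B ⊓ A): not entailed.

No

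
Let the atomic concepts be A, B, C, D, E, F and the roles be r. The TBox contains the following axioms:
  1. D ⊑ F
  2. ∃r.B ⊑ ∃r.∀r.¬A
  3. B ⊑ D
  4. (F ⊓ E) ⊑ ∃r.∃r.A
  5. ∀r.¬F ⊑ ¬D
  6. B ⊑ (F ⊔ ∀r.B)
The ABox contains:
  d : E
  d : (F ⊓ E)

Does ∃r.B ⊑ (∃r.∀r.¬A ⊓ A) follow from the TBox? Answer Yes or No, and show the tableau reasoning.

No

1. ∃r.B ⊑ (∃r.∀r.¬A ⊓ A)  ⇔  (∃r.B ⊓ (∀r.∃r.A ⊔ ¬A)) unsat w.r.t. T
   apply at x₀: ∃r.B⊑∃r.∀r.¬A
   open: L(x₀) ⊇ {¬A, ¬B, ¬D, ¬F, ∃r.B, …} (+ ∃-successors)
2. Hence ∃r.B ⊑ (∃r.∀r.¬A ⊓ A): not entailed.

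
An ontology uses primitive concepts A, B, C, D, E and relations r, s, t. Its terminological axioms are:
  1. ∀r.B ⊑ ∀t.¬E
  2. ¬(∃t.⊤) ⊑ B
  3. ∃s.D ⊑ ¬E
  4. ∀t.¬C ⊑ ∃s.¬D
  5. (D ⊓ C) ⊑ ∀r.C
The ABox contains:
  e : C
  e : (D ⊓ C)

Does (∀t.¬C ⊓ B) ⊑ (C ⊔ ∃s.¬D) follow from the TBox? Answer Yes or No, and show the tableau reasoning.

Yes

1. (∀t.¬C ⊓ B) ⊑ (C ⊔ ∃s.¬D)  ⇔  ((∀t.¬C ⊓ B) ⊓ (¬C ⊓ ∀s.D)) unsat w.r.t. T
   all branches close; clash {D, ¬D} at an ∃-successor
2. Hence (∀t.¬C ⊓ B) ⊑ (C ⊔ ∃s.¬D): entailed.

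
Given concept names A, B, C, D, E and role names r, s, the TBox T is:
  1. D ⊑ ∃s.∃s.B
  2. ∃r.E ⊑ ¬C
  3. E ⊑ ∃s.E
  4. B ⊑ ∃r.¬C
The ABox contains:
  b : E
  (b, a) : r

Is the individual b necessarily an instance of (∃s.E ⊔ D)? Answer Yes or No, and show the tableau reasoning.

Yes

1. b : (∃s.E ⊔ D)?  L(b) = {E} ∪ {(∀s.¬E ⊓ ¬D)}
   clash {E, ¬E} at an ∃-successor — b ∈ (∃s.E ⊔ D)
2. Hence b : (∃s.E ⊔ D): entailed.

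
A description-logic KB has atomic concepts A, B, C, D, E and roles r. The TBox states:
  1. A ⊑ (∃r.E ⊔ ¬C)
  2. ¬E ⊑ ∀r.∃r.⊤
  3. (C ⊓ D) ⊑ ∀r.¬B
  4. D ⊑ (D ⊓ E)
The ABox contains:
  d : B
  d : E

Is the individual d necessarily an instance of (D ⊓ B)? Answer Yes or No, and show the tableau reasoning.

No

1. d : (D ⊓ B)?  L(d) = {B, E} ∪ {(¬D ⊔ ¬B)}
   open: L(d) ⊇ {B, E, ¬A, ¬D} — d ∉ (D ⊓ B) possible
2. Hence d : (D ⊓ B): not entailed.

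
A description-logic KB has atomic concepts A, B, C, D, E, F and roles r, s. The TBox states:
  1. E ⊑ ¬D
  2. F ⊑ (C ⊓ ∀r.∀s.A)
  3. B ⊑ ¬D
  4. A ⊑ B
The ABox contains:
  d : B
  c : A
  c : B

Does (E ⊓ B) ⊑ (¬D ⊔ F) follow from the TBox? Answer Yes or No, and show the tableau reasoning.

Yes

1. (E ⊓ B) ⊑ (¬D ⊔ F)  ⇔  ((E ⊓ B) ⊓ (D ⊓ ¬F)) unsat w.r.t. T
   all branches close; clash {D, ¬D} at x₀
2. Hence (E ⊓ B) ⊑ (¬D ⊔ F): entailed.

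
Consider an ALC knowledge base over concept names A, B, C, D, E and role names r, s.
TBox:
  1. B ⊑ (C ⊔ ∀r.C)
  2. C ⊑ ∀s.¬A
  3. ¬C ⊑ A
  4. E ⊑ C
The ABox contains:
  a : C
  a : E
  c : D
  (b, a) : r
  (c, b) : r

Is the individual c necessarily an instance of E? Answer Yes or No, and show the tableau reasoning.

No

1. c : E?  L(c) = {D} ∪ {¬E}
   open: L(c) ⊇ {C, D, ¬B, ¬E, ∀s.¬A} — c ∉ E possible
2. Hence c : E: not entailed.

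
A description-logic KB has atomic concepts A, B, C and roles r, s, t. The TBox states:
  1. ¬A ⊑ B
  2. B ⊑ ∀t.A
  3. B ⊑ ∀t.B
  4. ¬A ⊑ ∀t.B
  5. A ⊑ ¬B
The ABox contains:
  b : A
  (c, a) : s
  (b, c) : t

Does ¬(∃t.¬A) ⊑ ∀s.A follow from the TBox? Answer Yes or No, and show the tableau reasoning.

1. ¬(∃t.¬A) ⊑ ∀s.A  ⇔  (∀t.A ⊓ ∃s.¬A) unsat w.r.t. T
   open: L(x₀) ⊇ {A, ¬B, ∀t.A, ∃s.¬A} (+ ∃-successors)
2. Hence ¬(∃t.¬A) ⊑ ∀s.A: not entailed.

No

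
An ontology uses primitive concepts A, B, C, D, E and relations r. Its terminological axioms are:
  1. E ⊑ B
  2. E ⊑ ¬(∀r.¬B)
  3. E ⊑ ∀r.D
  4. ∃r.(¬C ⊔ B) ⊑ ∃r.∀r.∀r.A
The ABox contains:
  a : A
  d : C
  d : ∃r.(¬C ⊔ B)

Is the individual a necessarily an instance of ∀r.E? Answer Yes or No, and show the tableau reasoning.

1. a : ∀r.E?  L(a) = {A} ∪ {∃r.¬E}
   open: L(a) ⊇ {A, ¬E, ∀r.(C ⊓ ¬B), ∃r.¬E} (+ ∃-successors) — a ∉ ∀r.E possible
2. Hence a : ∀r.E: not entailed.

No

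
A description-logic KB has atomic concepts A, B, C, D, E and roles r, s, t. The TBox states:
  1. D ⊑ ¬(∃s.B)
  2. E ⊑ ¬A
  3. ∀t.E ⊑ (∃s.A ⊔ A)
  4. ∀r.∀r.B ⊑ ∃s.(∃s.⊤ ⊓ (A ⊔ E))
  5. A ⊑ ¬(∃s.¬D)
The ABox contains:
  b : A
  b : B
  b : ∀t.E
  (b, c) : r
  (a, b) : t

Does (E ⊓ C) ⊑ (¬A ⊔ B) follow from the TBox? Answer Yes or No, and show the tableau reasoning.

1. (E ⊓ C) ⊑ (¬A ⊔ B)  ⇔  ((E ⊓ C) ⊓ (A ⊓ ¬B)) unsat w.r.t. T
   all branches close; clash {A, ¬A} at x₀
2. Hence (E ⊓ C) ⊑ (¬A ⊔ B): entailed.

Yes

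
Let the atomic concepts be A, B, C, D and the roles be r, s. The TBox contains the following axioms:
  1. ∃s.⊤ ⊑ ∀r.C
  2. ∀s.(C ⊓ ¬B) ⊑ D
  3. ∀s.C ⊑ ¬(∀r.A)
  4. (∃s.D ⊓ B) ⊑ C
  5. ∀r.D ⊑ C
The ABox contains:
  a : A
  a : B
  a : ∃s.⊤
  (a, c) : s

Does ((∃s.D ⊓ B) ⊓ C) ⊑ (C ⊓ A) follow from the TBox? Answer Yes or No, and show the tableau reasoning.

1. ((∃s.D ⊓ B) ⊓ C) ⊑ (C ⊓ A)  ⇔  (((∃s.D ⊓ B) ⊓ C) ⊓ (¬C ⊔ ¬A)) unsat w.r.t. T
   open: L(x₀) ⊇ {B, C, ¬A, ∀r.C, ∃s.(¬C ⊔ B), …} (+ ∃-successors)
2. Hence ((∃s.D ⊓ B) ⊓ C) ⊑ (C ⊓ A): not entailed.

No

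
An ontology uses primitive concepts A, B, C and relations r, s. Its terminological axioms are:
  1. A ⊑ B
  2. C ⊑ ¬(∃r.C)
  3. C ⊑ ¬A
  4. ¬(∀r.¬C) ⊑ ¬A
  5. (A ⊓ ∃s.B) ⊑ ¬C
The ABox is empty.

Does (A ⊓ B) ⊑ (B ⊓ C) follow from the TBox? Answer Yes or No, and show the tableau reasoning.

1. (A ⊓ B) ⊑ (B ⊓ C)  ⇔  ((A ⊓ B) ⊓ (¬B ⊔ ¬C)) unsat w.r.t. T
   open: L(x₀) ⊇ {A, B, ¬C, ∀r.¬C}
2. Hence (A ⊓ B) ⊑ (B ⊓ C): not entailed.

No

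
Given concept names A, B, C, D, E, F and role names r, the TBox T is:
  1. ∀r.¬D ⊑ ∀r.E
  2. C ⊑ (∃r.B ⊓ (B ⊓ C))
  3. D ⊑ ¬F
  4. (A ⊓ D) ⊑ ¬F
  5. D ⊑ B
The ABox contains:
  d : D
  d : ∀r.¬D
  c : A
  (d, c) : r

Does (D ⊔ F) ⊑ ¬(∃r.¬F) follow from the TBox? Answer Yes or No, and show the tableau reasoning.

No

1. (D ⊔ F) ⊑ ¬(∃r.¬F)  ⇔  ((D ⊔ F) ⊓ ∃r.¬F) unsat w.r.t. T
   open: L(x₀) ⊇ {B, D, ¬C, ¬F, ∃r.D, …} (+ ∃-successors)
2. Hence (D ⊔ F) ⊑ ¬(∃r.¬F): not entailed.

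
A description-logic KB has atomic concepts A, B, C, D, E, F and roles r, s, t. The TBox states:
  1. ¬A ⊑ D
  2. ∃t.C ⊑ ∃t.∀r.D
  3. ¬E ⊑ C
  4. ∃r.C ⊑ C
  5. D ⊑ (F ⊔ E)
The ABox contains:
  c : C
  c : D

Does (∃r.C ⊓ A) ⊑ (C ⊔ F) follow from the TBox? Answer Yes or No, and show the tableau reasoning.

1. (∃r.C ⊓ A) ⊑ (C ⊔ F)  ⇔  ((∃r.C ⊓ A) ⊓ (¬C ⊓ ¬F)) unsat w.r.t. T
   all branches close; clash {C, ¬C} at x₀
2. Hence (∃r.C ⊓ A) ⊑ (C ⊔ F): entailed.

Yes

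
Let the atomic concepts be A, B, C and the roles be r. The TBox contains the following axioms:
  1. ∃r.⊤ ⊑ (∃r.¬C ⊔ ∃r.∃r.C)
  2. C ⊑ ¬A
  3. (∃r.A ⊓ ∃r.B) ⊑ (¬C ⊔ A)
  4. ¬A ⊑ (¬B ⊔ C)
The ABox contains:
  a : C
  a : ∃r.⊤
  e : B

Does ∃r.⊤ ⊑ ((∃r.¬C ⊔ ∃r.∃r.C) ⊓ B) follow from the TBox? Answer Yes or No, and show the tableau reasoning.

No

1. ∃r.⊤ ⊑ ((∃r.¬C ⊔ ∃r.∃r.C) ⊓ B)  ⇔  (∃r.⊤ ⊓ ((∀r.C ⊓ ∀r.∀r.¬C) ⊔ ¬B)) unsat w.r.t. T
   apply at x₀: ∃r.⊤⊑(∃r.¬C ⊔ ∃r.∃r.C)
   open: L(x₀) ⊇ {A, ¬B, ¬C, ∀r.¬A, ∃r.¬C, …} (+ ∃-successors)
2. Hence ∃r.⊤ ⊑ ((∃r.¬C ⊔ ∃r.∃r.C) ⊓ B): not entailed.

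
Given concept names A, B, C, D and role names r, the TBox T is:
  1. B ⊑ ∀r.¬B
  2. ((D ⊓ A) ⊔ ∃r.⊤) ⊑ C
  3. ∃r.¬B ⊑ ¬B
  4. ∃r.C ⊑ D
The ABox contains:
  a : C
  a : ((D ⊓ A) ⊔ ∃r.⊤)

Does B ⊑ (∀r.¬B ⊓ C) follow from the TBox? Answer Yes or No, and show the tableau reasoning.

1. B ⊑ (∀r.¬B ⊓ C)  ⇔  (B ⊓ (∃r.B ⊔ ¬C)) unsat w.r.t. T
   apply at x₀: B⊑∀r.¬B
   open: L(x₀) ⊇ {B, ¬C, ¬D, ∀r.B, ∀r.¬B, …}
2. Hence B ⊑ (∀r.¬B ⊓ C): not entailed.

No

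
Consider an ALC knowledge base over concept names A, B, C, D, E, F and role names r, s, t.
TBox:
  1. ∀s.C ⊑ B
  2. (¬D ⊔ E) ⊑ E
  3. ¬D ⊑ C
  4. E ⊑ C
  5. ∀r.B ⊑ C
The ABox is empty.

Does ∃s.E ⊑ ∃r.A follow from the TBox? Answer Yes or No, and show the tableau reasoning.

No

1. ∃s.E ⊑ ∃r.A  ⇔  (∃s.E ⊓ ∀r.¬A) unsat w.r.t. T
   open: L(x₀) ⊇ {D, ¬E, ∀r.¬A, ∃r.¬B, ∃s.E, …} (+ ∃-successors)
2. Hence ∃s.E ⊑ ∃r.A: not entailed.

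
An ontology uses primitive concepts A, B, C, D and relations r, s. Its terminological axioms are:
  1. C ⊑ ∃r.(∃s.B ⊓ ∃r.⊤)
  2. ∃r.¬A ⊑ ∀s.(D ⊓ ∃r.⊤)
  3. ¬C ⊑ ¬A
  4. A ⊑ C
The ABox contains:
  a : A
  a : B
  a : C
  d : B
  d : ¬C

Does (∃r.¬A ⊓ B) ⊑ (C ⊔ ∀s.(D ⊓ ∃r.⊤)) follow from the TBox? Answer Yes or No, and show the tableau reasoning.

Yes

1. (∃r.¬A ⊓ B) ⊑ (C ⊔ ∀s.(D ⊓ ∃r.⊤))  ⇔  ((∃r.¬A ⊓ B) ⊓ (¬C ⊓ ∃s.(¬D ⊔ ∀r.⊥))) unsat w.r.t. T
   all branches close; clash ⊥ at an ∃-successor
2. Hence (∃r.¬A ⊓ B) ⊑ (C ⊔ ∀s.(D ⊓ ∃r.⊤)): entailed.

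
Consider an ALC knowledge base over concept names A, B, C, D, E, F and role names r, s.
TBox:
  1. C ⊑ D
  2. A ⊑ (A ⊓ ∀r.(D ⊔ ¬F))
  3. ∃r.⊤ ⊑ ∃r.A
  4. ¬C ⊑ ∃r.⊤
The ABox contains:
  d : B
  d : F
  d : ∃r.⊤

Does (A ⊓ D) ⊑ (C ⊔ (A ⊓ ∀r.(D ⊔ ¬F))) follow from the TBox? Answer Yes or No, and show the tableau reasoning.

Yes

1. (A ⊓ D) ⊑ (C ⊔ (A ⊓ ∀r.(D ⊔ ¬F)))  ⇔  ((A ⊓ D) ⊓ (¬C ⊓ (¬A ⊔ ∃r.(¬D ⊓ F)))) unsat w.r.t. T
   all branches close; clash {F, ¬F} at an ∃-successor
2. Hence (A ⊓ D) ⊑ (C ⊔ (A ⊓ ∀r.(D ⊔ ¬F))): entailed.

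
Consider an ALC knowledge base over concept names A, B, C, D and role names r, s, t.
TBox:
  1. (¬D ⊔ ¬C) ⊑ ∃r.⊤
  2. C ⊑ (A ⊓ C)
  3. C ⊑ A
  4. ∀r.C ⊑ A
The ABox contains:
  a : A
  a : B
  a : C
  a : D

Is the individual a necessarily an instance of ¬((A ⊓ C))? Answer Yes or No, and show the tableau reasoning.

1. a : ¬((A ⊓ C))?  L(a) = {A, B, C, D} ∪ {(A ⊓ C)}
   open: L(a) ⊇ {A, B, C, D} — a ∉ ¬((A ⊓ C)) possible
2. Hence a : ¬((A ⊓ C)): not entailed.

No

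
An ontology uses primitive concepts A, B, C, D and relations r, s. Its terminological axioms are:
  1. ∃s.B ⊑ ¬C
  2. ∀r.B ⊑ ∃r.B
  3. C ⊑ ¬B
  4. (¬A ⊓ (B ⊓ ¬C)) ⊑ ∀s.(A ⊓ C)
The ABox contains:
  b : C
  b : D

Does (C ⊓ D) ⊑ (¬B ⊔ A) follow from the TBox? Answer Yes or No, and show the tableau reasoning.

Yes

1. (C ⊓ D) ⊑ (¬B ⊔ A)  ⇔  ((C ⊓ D) ⊓ (B ⊓ ¬A)) unsat w.r.t. T
   all branches close; clash {B, ¬B} at x₀
2. Hence (C ⊓ D) ⊑ (¬B ⊔ A): entailed.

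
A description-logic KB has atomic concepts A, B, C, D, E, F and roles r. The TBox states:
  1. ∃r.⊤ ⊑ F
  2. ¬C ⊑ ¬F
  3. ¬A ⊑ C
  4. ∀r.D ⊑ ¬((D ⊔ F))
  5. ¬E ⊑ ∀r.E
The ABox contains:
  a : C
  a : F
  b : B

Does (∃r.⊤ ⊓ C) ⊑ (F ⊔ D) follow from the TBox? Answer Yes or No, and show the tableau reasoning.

Yes

1. (∃r.⊤ ⊓ C) ⊑ (F ⊔ D)  ⇔  ((∃r.⊤ ⊓ C) ⊓ (¬F ⊓ ¬D)) unsat w.r.t. T
   all branches close; clash {F, ¬F} at x₀
2. Hence (∃r.⊤ ⊓ C) ⊑ (F ⊔ D): entailed.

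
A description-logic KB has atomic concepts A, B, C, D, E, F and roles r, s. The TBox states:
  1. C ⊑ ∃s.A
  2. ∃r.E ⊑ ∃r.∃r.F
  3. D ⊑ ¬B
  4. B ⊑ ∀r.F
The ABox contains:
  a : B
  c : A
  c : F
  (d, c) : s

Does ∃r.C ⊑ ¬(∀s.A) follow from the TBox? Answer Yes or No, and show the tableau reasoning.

1. ∃r.C ⊑ ¬(∀s.A)  ⇔  (∃r.C ⊓ ∀s.A) unsat w.r.t. T
   open: L(x₀) ⊇ {¬B, ¬C, ∀r.¬E, ∀s.A, ∃r.C} (+ ∃-successors)
2. Hence ∃r.C ⊑ ¬(∀s.A): not entailed.

No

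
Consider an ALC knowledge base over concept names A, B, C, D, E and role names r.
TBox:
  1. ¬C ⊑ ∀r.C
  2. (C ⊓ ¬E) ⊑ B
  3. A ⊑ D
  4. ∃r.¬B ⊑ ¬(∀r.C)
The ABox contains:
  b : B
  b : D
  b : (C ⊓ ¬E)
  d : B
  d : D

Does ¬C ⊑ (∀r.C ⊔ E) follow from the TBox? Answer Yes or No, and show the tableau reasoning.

Yes

1. ¬C ⊑ (∀r.C ⊔ E)  ⇔  (¬C ⊓ (∃r.¬C ⊓ ¬E)) unsat w.r.t. T
   all branches close; clash {C, ¬C} at an ∃-successor
2. Hence ¬C ⊑ (∀r.C ⊔ E): entailed.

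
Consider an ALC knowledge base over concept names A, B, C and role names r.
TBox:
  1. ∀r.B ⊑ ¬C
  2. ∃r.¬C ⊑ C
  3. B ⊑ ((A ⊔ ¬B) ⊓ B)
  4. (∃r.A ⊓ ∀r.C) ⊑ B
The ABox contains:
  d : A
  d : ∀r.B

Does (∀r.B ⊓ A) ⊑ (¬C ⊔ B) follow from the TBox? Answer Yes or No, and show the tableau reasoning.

Yes

1. (∀r.B ⊓ A) ⊑ (¬C ⊔ B)  ⇔  ((∀r.B ⊓ A) ⊓ (C ⊓ ¬B)) unsat w.r.t. T
   all branches close; clash {C, ¬C} at x₀
2. Hence (∀r.B ⊓ A) ⊑ (¬C ⊔ B): entailed.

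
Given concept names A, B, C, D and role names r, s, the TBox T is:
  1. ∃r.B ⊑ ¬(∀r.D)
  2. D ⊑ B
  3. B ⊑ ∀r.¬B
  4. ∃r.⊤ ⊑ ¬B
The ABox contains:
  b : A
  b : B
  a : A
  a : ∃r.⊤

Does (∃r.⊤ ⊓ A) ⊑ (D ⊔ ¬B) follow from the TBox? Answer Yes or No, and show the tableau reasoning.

Yes

1. (∃r.⊤ ⊓ A) ⊑ (D ⊔ ¬B)  ⇔  ((∃r.⊤ ⊓ A) ⊓ (¬D ⊓ B)) unsat w.r.t. T
   all branches close; clash {B, ¬B} at x₀
2. Hence (∃r.⊤ ⊓ A) ⊑ (D ⊔ ¬B): entailed.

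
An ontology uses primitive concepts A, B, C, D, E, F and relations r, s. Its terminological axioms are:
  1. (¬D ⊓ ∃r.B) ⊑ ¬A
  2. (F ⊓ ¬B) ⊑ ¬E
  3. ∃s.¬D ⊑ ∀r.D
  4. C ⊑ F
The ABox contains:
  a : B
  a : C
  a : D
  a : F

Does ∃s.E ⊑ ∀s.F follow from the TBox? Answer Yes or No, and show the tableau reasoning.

No

1. ∃s.E ⊑ ∀s.F  ⇔  (∃s.E ⊓ ∃s.¬F) unsat w.r.t. T
   open: L(x₀) ⊇ {D, ¬C, ¬F, ∀s.D, ∃s.E, …} (+ ∃-successors)
2. Hence ∃s.E ⊑ ∀s.F: not entailed.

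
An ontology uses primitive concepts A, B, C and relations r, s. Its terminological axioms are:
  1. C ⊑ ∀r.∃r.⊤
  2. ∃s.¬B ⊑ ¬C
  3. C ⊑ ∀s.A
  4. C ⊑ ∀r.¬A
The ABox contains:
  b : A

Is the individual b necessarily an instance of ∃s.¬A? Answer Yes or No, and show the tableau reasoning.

No

1. b : ∃s.¬A?  L(b) = {A} ∪ {∀s.A}
   open: L(b) ⊇ {A, ¬C, ∀s.A, ∀s.B} — b ∉ ∃s.¬A possible
2. Hence b : ∃s.¬A: not entailed.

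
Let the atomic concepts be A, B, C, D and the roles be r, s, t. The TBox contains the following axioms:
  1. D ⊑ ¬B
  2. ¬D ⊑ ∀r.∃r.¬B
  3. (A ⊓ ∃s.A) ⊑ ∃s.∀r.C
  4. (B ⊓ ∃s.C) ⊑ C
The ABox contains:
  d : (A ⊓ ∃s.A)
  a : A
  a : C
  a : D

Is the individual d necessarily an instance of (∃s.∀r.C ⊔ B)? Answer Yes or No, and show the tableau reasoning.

Yes

1. d : (∃s.∀r.C ⊔ B)?  L(d) = {(A ⊓ ∃s.A)} ∪ {(∀s.∃r.¬C ⊓ ¬B)}
   clash {C, ¬C} at an ∃-successor — d ∈ (∃s.∀r.C ⊔ B)
2. Hence d : (∃s.∀r.C ⊔ B): entailed.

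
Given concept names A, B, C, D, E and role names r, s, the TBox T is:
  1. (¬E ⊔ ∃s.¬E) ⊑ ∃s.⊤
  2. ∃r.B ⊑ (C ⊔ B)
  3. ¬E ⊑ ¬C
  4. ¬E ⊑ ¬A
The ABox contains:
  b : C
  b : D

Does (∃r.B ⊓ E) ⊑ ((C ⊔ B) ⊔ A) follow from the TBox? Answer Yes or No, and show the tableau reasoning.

1. (∃r.B ⊓ E) ⊑ ((C ⊔ B) ⊔ A)  ⇔  ((∃r.B ⊓ E) ⊓ ((¬C ⊓ ¬B) ⊓ ¬A)) unsat w.r.t. T
   all branches close; clash {B, ¬B} at x₀
2. Hence (∃r.B ⊓ E) ⊑ ((C ⊔ B) ⊔ A): entailed.

Yes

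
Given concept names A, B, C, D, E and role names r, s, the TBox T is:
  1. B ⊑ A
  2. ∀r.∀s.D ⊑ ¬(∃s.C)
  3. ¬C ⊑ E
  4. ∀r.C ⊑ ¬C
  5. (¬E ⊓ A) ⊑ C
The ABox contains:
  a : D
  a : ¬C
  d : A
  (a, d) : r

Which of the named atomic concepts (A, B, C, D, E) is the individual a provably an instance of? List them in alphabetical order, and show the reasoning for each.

1. a : A?  L(a) = {D, ¬C} ∪ {¬A}
   apply at a: ¬C⊑E
   open: L(a) ⊇ {D, E, ¬A, ¬B, ¬C, …} (+ ∃-successors) — a ∉ A possible
2. a : B?  L(a) = {D, ¬C} ∪ {¬B}
   apply at a: ¬C⊑E
   open: L(a) ⊇ {D, E, ¬B, ¬C, ∃r.∃s.¬D} (+ ∃-successors) — a ∉ B possible
3. a : C?  L(a) = {D, ¬C} ∪ {¬C}
   apply at a: ¬C⊑E
   open: L(a) ⊇ {D, E, ¬B, ¬C, ∃r.∃s.¬D} (+ ∃-successors) — a ∉ C possible
4. a : D?  L(a) = {D, ¬C} ∪ {¬D}
   clash {D, ¬D} at a — a ∈ D
5. a : E?  L(a) = {D, ¬C} ∪ {¬E}
   clash {E, ¬E} at a — a ∈ E
6. Entailed for a: {D, E}

{D, E}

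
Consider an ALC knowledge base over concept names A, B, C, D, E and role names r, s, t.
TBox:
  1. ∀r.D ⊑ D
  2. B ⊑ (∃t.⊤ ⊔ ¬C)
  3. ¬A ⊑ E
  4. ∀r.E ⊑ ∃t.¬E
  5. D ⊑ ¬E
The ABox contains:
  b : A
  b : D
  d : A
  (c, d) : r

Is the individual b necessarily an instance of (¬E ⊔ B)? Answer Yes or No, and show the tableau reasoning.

Yes

1. b : (¬E ⊔ B)?  L(b) = {A, D} ∪ {(E ⊓ ¬B)}
   clash {E, ¬E} at b — b ∈ (¬E ⊔ B)
2. Hence b : (¬E ⊔ B): entailed.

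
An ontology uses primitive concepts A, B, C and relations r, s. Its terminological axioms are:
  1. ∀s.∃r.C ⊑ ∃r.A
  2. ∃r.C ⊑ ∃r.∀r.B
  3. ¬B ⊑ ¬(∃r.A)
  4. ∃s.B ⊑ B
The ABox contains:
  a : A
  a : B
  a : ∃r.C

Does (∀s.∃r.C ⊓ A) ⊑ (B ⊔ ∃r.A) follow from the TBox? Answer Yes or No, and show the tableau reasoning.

1. (∀s.∃r.C ⊓ A) ⊑ (B ⊔ ∃r.A)  ⇔  ((∀s.∃r.C ⊓ A) ⊓ (¬B ⊓ ∀r.¬A)) unsat w.r.t. T
   all branches close; clash {B, ¬B} at x₀
2. Hence (∀s.∃r.C ⊓ A) ⊑ (B ⊔ ∃r.A): entailed.

Yes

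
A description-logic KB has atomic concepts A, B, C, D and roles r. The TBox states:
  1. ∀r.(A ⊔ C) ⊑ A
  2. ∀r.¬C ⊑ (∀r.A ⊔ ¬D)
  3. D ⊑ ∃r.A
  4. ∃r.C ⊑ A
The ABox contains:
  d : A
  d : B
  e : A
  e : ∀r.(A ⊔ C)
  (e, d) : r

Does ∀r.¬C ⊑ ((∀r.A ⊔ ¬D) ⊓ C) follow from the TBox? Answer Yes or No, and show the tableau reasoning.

No

1. ∀r.¬C ⊑ ((∀r.A ⊔ ¬D) ⊓ C)  ⇔  (∀r.¬C ⊓ ((∃r.¬A ⊓ D) ⊔ ¬C)) unsat w.r.t. T
   apply at x₀: ∀r.¬C⊑(∀r.A ⊔ ¬D)
   open: L(x₀) ⊇ {¬C, ¬D, ∀r.¬C, ∃r.(¬A ⊓ ¬C)} (+ ∃-successors)
2. Hence ∀r.¬C ⊑ ((∀r.A ⊔ ¬D) ⊓ C): not entailed.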